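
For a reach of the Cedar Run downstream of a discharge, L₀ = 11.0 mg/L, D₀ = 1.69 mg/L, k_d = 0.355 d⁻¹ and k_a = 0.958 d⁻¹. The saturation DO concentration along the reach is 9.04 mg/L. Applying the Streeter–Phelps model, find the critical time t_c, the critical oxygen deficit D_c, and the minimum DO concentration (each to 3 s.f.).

At the critical point dD/dt = 0, so k_d L₀ e^(−k_d t) = k_a D. Substituting D(t) from the Streeter–Phelps equation and solving for t gives
t_c = ln[(k_a/k_d)(1 − D₀(k_a−k_d)/(k_d L₀))] / (k_a−k_d).
Here k_a−k_d = 0.6030 d⁻¹ and 1 − D₀(k_a−k_d)/(k_d L₀) = 1 − 1.69×0.6030/(0.355×11.0) = 0.7390, so
t_c = ln(2.699 × 0.7390) / 0.6030 = 0.6903 / 0.6030 = 1.145 d.
L(t_c) = L₀ e^(−k_d t_c) = 11.0 × 0.6660 = 7.326 mg/L, and at the critical point k_a D_c = k_d L, so D_c = (0.355/0.958) × 7.326 = 2.715 mg/L.
Minimum DO = C_s − D_c = 9.04 − 2.715 = 6.325 mg/L.

t_c ≈ 1.14 d; D_c ≈ 2.71 mg/L; min DO ≈ 6.33 mg/L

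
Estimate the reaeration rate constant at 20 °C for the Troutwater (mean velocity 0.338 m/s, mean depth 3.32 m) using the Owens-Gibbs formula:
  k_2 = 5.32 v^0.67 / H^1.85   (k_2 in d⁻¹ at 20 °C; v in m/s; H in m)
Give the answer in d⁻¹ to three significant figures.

k_2 = 5.32 × 0.338^0.67 / 3.32^1.85 = 5.32 × 0.4835 / 9.207 = 0.2794 d⁻¹.

k_2 ≈ 0.279 d⁻¹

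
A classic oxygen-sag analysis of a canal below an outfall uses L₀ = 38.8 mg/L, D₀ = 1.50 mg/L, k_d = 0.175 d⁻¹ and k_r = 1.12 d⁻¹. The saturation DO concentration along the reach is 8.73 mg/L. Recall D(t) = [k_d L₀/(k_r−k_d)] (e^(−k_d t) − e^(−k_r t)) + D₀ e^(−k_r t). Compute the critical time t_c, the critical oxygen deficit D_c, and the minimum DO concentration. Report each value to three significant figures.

t_c ≈ 1.72 d; D_c ≈ 4.49 mg/L; min DO ≈ 4.24 mg/L

At the critical point dD/dt = 0, so k_d L₀ e^(−k_d t) = k_r D. Substituting D(t) from the Streeter–Phelps equation and solving for t gives
t_c = ln[(k_r/k_d)(1 − D₀(k_r−k_d)/(k_d L₀))] / (k_r−k_d).
Here k_r−k_d = 0.9450 d⁻¹ and 1 − D₀(k_r−k_d)/(k_d L₀) = 1 − 1.50×0.9450/(0.175×38.8) = 0.7912, so
t_c = ln(6.400 × 0.7912) / 0.9450 = 1.622 / 0.9450 = 1.717 d.
D_c = (k_d/k_r) L₀ e^(−k_d t_c) = (0.175/1.12) × 38.8 × e^(−0.175×1.717) = 0.1562 × 38.8 × 0.7405 = 4.489 mg/L.
Minimum DO = C_s − D_c = 8.73 − 4.489 = 4.241 mg/L.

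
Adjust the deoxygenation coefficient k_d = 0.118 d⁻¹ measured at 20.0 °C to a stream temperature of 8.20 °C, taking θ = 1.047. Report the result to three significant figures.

k_d(T₂) = k_d(T₁) · θ^(T₂−T₁) = 0.118 × 1.047^(8.20−20.0)
= 0.118 × 1.047^-11.8 = 0.118 × 0.5816 = 0.06863 d⁻¹.

k_d ≈ 0.0686 d⁻¹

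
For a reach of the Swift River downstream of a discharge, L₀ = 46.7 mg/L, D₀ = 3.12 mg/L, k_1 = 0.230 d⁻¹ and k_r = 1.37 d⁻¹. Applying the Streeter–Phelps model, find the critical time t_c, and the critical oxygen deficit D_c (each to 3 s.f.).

t_c = [1/(k_r−k_1)] ln[(k_r/k_1)(1 − D₀(k_r−k_1)/(k_1 L₀))]
= [1/(1.37−0.230)] ln[(1.37/0.230)(1 − 3.12×1.140/(0.230×46.7))]
= (1/1.140) ln[5.957 × 0.6689] = 0.8772 × ln(3.984) = 0.8772 × 1.382 = 1.213 d.
L(t_c) = L₀ e^(−k_1 t_c) = 46.7 × 0.7566 = 35.33 mg/L, and at the critical point k_r D_c = k_1 L, so D_c = (0.230/1.37) × 35.33 = 5.932 mg/L.

t_c ≈ 1.21 d; D_c ≈ 5.93 mg/L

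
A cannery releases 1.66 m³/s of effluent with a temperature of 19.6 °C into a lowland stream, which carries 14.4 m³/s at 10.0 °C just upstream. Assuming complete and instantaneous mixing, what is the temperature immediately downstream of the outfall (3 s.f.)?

Flow-weighted mixing: C = (Q_r C_r + Q_w C_w)/(Q_r + Q_w)
= (14.4×10.0 + 1.66×19.6)/(14.4 + 1.66) = 176.5/16.06 = 10.99 °C.

11.0 °C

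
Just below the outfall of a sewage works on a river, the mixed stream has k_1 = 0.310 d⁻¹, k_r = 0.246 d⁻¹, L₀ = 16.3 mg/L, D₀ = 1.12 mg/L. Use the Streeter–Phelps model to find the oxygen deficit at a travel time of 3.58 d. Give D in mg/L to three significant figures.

k_1 L₀/(k_r−k_1) = 0.310×16.3/(0.246−0.310) = 5.053/-0.06400 = -78.95 mg/L.
e^(−k_1 t) = e^(−0.310×3.580) = 0.3296; e^(−k_r t) = e^(−0.246×3.580) = 0.4145.
D = -78.95 × (0.3296 − 0.4145) + 1.12 × 0.4145 = 6.701 + 0.4642 = 7.165 mg/L.

D ≈ 7.17 mg/L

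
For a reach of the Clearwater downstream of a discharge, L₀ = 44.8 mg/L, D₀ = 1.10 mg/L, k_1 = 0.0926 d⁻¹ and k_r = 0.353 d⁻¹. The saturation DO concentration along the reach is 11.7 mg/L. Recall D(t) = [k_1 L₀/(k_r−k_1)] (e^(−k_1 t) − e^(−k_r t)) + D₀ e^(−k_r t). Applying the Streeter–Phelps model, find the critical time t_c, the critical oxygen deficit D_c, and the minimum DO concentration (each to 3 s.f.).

t_c ≈ 4.86 d; D_c ≈ 7.49 mg/L; min DO ≈ 4.21 mg/L

At the critical point dD/dt = 0, so k_1 L₀ e^(−k_1 t) = k_r D. Substituting D(t) from the Streeter–Phelps equation and solving for t gives
t_c = ln[(k_r/k_1)(1 − D₀(k_r−k_1)/(k_1 L₀))] / (k_r−k_1).
Here k_r−k_1 = 0.2604 d⁻¹ and 1 − D₀(k_r−k_1)/(k_1 L₀) = 1 − 1.10×0.2604/(0.0926×44.8) = 0.9310, so
t_c = ln(3.812 × 0.9310) / 0.2604 = 1.267 / 0.2604 = 4.864 d.
L(t_c) = L₀ e^(−k_1 t_c) = 44.8 × 0.6374 = 28.55 mg/L, and at the critical point k_r D_c = k_1 L, so D_c = (0.0926/0.353) × 28.55 = 7.490 mg/L.
Minimum DO = C_s − D_c = 11.7 − 7.490 = 4.210 mg/L.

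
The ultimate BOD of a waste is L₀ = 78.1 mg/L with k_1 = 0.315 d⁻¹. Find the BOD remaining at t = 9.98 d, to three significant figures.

L_t = L₀ e^(−k_1 t) = 78.1 × e^(−0.315×9.98) = 78.1 × 0.04312 = 3.368 mg/L.

L ≈ 3.37 mg/L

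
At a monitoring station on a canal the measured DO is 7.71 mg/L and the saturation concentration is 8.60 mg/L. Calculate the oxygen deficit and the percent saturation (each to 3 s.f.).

D = C_s − C = 8.60 − 7.71 = 0.890 mg/L.
% saturation = 7.71/8.60 × 100 = 89.7 %.

D ≈ 0.890 mg/L; 89.7 % saturation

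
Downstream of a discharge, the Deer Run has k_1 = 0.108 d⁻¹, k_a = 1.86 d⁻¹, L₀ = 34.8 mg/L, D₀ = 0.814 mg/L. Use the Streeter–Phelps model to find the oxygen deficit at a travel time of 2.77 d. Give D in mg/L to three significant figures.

k_1 L₀/(k_a−k_1) = 0.108×34.8/(1.86−0.108) = 3.758/1.752 = 2.145 mg/L.
e^(−k_1 t) = e^(−0.108×2.770) = 0.7414; e^(−k_a t) = e^(−1.86×2.770) = 0.005787.
D = 2.145 × (0.7414 − 0.005787) + 0.814 × 0.005787 = 1.578 + 0.004710 = 1.583 mg/L.

D ≈ 1.58 mg/L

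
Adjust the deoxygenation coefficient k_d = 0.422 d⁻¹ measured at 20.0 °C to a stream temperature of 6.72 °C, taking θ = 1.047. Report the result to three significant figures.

k_d(T₂) = k_d(T₁) · θ^(T₂−T₁) = 0.422 × 1.047^(6.72−20.0)
= 0.422 × 1.047^-13.3 = 0.422 × 0.5434 = 0.2293 d⁻¹.

k_d ≈ 0.229 d⁻¹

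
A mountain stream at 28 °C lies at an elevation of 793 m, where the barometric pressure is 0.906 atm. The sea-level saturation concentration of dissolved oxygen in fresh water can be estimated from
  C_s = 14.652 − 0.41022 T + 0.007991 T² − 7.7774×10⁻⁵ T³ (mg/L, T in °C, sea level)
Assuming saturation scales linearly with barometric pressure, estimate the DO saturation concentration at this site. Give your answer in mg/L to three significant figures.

At sea level: C_s = 14.652 − 0.41022×28 + 0.007991×28² − 7.7774×10⁻⁵×28³ = 7.723 mg/L.
Pressure correction: C_s' = 7.723 × 0.906 = 6.997 mg/L.

C_s ≈ 7.00 mg/L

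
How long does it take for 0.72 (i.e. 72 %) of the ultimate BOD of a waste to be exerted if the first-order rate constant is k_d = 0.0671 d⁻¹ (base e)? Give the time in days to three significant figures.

t ≈ 19.0 d

y/L₀ = 1 − e^(−k_d t) = 0.72 ⇒ e^(−k_d t) = 0.280
t = −ln(0.280) / 0.0671 = 1.273 / 0.0671 = 18.97 d.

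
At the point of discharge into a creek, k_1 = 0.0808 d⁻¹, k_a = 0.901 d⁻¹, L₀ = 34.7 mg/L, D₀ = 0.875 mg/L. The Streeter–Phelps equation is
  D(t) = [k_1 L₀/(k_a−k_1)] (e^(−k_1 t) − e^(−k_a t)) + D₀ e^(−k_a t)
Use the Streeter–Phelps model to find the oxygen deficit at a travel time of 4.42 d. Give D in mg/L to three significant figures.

k_1 L₀/(k_a−k_1) = 0.0808×34.7/(0.901−0.0808) = 2.804/0.8202 = 3.418 mg/L.
e^(−k_1 t) = e^(−0.0808×4.420) = 0.6997; e^(−k_a t) = e^(−0.901×4.420) = 0.01864.
D = 3.418 × (0.6997 − 0.01864) + 0.875 × 0.01864 = 2.328 + 0.01631 = 2.344 mg/L.

D ≈ 2.34 mg/L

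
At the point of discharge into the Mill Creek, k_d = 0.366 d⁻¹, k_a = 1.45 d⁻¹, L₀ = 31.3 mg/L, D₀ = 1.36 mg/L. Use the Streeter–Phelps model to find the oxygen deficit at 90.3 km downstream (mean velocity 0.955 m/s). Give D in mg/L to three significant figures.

Travel time t = x/v = 90.3 km / (0.955 m/s) = 90300 m / 0.955 m/s = 94550 s = 1.094 d.
k_d L₀/(k_a−k_d) = 0.366×31.3/(1.45−0.366) = 11.46/1.084 = 10.57 mg/L.
e^(−k_d t) = e^(−0.366×1.094) = 0.6700; e^(−k_a t) = e^(−1.45×1.094) = 0.2046.
D = 10.57 × (0.6700 − 0.2046) + 1.36 × 0.2046 = 4.918 + 0.2782 = 5.196 mg/L.

D ≈ 5.20 mg/L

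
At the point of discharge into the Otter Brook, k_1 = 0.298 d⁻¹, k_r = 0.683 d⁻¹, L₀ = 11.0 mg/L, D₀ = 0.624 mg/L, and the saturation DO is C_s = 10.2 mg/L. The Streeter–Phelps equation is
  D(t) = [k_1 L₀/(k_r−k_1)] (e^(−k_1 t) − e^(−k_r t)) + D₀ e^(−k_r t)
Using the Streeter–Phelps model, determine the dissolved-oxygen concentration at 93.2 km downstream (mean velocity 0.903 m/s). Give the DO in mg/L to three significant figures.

Travel time t = x/v = 93.2 km / (0.903 m/s) = 93200 m / 0.903 m/s = 103200 s = 1.195 d.
k_1 L₀/(k_r−k_1) = 0.298×11.0/(0.683−0.298) = 3.278/0.3850 = 8.514 mg/L.
e^(−k_1 t) = e^(−0.298×1.195) = 0.7005; e^(−k_r t) = e^(−0.683×1.195) = 0.4422.
D = 8.514 × (0.7005 − 0.4422) + 0.624 × 0.4422 = 2.199 + 0.2760 = 2.475 mg/L.
DO = C_s − D = 10.2 − 2.475 = 7.725 mg/L.

DO ≈ 7.73 mg/L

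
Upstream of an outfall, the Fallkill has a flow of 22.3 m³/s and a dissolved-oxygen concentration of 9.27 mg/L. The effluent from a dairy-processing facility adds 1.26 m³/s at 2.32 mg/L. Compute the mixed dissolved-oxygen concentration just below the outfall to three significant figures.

Flow-weighted mixing: C = (Q_r C_r + Q_w C_w)/(Q_r + Q_w)
= (22.3×9.27 + 1.26×2.32)/(22.3 + 1.26) = 209.6/23.56 = 8.898 mg/L.

8.90 mg/L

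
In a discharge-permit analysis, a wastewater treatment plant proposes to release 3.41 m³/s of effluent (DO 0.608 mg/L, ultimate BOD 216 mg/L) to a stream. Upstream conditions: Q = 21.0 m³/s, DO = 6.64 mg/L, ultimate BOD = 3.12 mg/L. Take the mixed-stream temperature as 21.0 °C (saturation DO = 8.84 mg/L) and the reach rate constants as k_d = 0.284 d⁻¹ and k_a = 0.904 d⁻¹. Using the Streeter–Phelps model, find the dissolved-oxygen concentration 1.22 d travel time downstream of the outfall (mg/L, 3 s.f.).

Mixed DO = (21.0×6.64 + 3.41×0.608)/(21.0+3.41) = 141.5/24.41 = 5.797 mg/L.
Mixed L₀ = (21.0×3.12 + 3.41×216)/(24.41) = 802.1/24.41 = 32.86 mg/L.
Initial deficit D₀ = C_s − DO₀ = 8.84 − 5.797 = 3.043 mg/L.
D(1.22) = [0.284×32.86/(0.904−0.284)](e^(−0.284×1.22) − e^(−0.904×1.22)) + 3.043 e^(−0.904×1.22)
= 15.05 × (0.7072 − 0.3319) + 3.043 × 0.3319 = 6.658 mg/L.
DO = 8.84 − 6.658 = 2.182 mg/L.

DO ≈ 2.18 mg/L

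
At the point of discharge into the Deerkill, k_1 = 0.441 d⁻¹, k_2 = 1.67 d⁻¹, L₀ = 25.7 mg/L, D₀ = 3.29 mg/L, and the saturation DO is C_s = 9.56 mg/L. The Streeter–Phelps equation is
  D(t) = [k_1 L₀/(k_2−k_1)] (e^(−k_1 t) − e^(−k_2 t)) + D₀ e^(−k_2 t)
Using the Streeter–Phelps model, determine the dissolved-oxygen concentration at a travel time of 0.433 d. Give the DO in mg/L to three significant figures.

DO ≈ 4.82 mg/L

k_1 L₀/(k_2−k_1) = 0.441×25.7/(1.67−0.441) = 11.33/1.229 = 9.222 mg/L.
e^(−k_1 t) = e^(−0.441×0.4330) = 0.8262; e^(−k_2 t) = e^(−1.67×0.4330) = 0.4852.
D = 9.222 × (0.8262 − 0.4852) + 3.29 × 0.4852 = 3.144 + 1.596 = 4.740 mg/L.
DO = C_s − D = 9.56 − 4.740 = 4.820 mg/L.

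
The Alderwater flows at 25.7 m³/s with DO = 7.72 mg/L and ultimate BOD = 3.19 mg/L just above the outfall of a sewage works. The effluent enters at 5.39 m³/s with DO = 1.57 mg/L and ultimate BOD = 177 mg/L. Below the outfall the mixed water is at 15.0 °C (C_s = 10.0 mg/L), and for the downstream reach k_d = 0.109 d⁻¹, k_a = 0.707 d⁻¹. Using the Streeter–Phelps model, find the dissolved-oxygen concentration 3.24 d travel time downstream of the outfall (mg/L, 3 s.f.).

DO ≈ 6.01 mg/L

Mixed DO = (25.7×7.72 + 5.39×1.57)/(25.7+5.39) = 206.9/31.09 = 6.654 mg/L.
Mixed L₀ = (25.7×3.19 + 5.39×177)/(31.09) = 1036/31.09 = 33.32 mg/L.
Initial deficit D₀ = C_s − DO₀ = 10.0 − 6.654 = 3.346 mg/L.
D(3.24) = [0.109×33.32/(0.707−0.109)](e^(−0.109×3.24) − e^(−0.707×3.24)) + 3.346 e^(−0.707×3.24)
= 6.074 × (0.7025 − 0.1012) + 3.346 × 0.1012 = 3.991 mg/L.
DO = 10.0 − 3.991 = 6.009 mg/L.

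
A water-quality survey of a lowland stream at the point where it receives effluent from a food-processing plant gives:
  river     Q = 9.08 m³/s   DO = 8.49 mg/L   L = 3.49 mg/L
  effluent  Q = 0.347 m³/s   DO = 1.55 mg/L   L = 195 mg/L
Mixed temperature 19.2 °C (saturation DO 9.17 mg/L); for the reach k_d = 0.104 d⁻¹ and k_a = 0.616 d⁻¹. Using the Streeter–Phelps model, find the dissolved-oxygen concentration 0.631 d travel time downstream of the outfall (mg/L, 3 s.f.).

DO ≈ 7.98 mg/L

Mixed DO = (9.08×8.49 + 0.347×1.55)/(9.08+0.347) = 77.63/9.427 = 8.235 mg/L.
Mixed L₀ = (9.08×3.49 + 0.347×195)/(9.427) = 99.35/9.427 = 10.54 mg/L.
Initial deficit D₀ = C_s − DO₀ = 9.17 − 8.235 = 0.9355 mg/L.
D(0.631) = [0.104×10.54/(0.616−0.104)](e^(−0.104×0.631) − e^(−0.616×0.631)) + 0.9355 e^(−0.616×0.631)
= 2.141 × (0.9365 − 0.6779) + 0.9355 × 0.6779 = 1.188 mg/L.
DO = 9.17 − 1.188 = 7.982 mg/L.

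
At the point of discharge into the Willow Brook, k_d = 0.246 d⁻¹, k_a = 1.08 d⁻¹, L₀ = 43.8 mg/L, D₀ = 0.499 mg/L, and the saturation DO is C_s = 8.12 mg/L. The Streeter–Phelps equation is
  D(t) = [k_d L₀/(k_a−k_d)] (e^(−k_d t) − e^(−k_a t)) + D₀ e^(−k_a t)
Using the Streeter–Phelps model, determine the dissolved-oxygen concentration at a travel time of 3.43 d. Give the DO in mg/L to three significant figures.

k_d L₀/(k_a−k_d) = 0.246×43.8/(1.08−0.246) = 10.77/0.8340 = 12.92 mg/L.
e^(−k_d t) = e^(−0.246×3.430) = 0.4301; e^(−k_a t) = e^(−1.08×3.430) = 0.02461.
D = 12.92 × (0.4301 − 0.02461) + 0.499 × 0.02461 = 5.238 + 0.01228 = 5.251 mg/L.
DO = C_s − D = 8.12 − 5.251 = 2.869 mg/L.

DO ≈ 2.87 mg/L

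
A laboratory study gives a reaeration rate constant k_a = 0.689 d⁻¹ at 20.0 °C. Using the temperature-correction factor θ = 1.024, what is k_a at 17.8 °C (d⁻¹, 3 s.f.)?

k_a ≈ 0.654 d⁻¹

k_a(T₂) = k_a(T₁) · θ^(T₂−T₁) = 0.689 × 1.024^(17.8−20.0)
= 0.689 × 1.024^-2.20 = 0.689 × 0.9492 = 0.6540 d⁻¹.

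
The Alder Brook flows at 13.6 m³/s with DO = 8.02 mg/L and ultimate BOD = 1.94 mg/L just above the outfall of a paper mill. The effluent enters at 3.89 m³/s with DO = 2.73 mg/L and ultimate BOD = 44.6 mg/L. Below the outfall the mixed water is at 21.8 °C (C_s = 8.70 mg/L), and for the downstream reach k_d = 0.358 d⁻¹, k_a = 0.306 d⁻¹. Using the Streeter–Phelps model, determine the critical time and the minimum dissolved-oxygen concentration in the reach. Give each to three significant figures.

Mixed DO = (13.6×8.02 + 3.89×2.73)/(13.6+3.89) = 119.7/17.49 = 6.843 mg/L.
Mixed L₀ = (13.6×1.94 + 3.89×44.6)/(17.49) = 199.9/17.49 = 11.43 mg/L.
Initial deficit D₀ = C_s − DO₀ = 8.70 − 6.843 = 1.857 mg/L.
t_c = (1/-0.05200) ln[(0.306/0.358)(1 − 1.857×-0.05200/(0.358×11.43))] = -19.23 × ln(0.8749) = 2.570 d.
D_c = (0.358/0.306) × 11.43 × e^(−0.358×2.570) = 1.170 × 11.43 × 0.3985 = 5.328 mg/L.
Minimum DO = 8.70 − 5.328 = 3.372 mg/L.

t_c ≈ 2.57 d; minimum DO ≈ 3.37 mg/L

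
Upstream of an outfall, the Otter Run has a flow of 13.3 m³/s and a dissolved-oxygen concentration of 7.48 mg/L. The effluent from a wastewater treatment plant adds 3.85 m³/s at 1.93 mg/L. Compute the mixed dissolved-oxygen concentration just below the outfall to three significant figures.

Flow-weighted mixing: C = (Q_r C_r + Q_w C_w)/(Q_r + Q_w)
= (13.3×7.48 + 3.85×1.93)/(13.3 + 3.85) = 106.9/17.15 = 6.234 mg/L.

6.23 mg/L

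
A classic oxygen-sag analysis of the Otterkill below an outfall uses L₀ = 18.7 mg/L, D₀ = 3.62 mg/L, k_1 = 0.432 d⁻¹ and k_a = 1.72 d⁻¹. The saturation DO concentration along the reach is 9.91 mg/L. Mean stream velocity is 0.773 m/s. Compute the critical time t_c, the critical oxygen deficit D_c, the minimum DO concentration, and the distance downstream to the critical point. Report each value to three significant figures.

t_c ≈ 0.404 d; D_c ≈ 3.94 mg/L; min DO ≈ 5.97 mg/L; x_c ≈ 27.0 km

With k_a/k_1 = 3.981 and 1 − D₀(k_a−k_1)/(k_1 L₀) = 0.4228,
t_c = ln(3.981 × 0.4228) / (1.72 − 0.432) = ln(1.684) / 1.288 = 0.5209/1.288 = 0.4044 d.
L(t_c) = L₀ e^(−k_1 t_c) = 18.7 × 0.8397 = 15.70 mg/L, and at the critical point k_a D_c = k_1 L, so D_c = (0.432/1.72) × 15.70 = 3.944 mg/L.
Minimum DO = C_s − D_c = 9.91 − 3.944 = 5.966 mg/L.
x_c = v t_c = 0.773 m/s × 0.4044 d × 86400 s/d = 27010 m ≈ 27.0 km.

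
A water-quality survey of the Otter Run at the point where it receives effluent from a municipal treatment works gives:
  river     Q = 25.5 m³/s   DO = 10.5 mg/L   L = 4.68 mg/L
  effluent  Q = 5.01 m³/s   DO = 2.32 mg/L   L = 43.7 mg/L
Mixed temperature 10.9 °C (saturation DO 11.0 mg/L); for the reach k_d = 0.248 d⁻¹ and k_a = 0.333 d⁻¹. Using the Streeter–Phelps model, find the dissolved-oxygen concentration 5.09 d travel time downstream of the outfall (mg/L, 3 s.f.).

Mixed DO = (25.5×10.5 + 5.01×2.32)/(25.5+5.01) = 279.4/30.51 = 9.157 mg/L.
Mixed L₀ = (25.5×4.68 + 5.01×43.7)/(30.51) = 338.3/30.51 = 11.09 mg/L.
Initial deficit D₀ = C_s − DO₀ = 11.0 − 9.157 = 1.843 mg/L.
D(5.09) = [0.248×11.09/(0.333−0.248)](e^(−0.248×5.09) − e^(−0.333×5.09)) + 1.843 e^(−0.333×5.09)
= 32.35 × (0.2830 − 0.1836) + 1.843 × 0.1836 = 3.554 mg/L.
DO = 11.0 − 3.554 = 7.446 mg/L.

DO ≈ 7.45 mg/L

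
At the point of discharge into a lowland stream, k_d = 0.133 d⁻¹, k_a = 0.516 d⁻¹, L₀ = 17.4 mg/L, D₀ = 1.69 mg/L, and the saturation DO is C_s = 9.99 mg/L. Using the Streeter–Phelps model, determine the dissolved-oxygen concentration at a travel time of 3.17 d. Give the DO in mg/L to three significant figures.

DO ≈ 6.87 mg/L

k_d L₀/(k_a−k_d) = 0.133×17.4/(0.516−0.133) = 2.314/0.3830 = 6.042 mg/L.
e^(−k_d t) = e^(−0.133×3.170) = 0.6560; e^(−k_a t) = e^(−0.516×3.170) = 0.1948.
D = 6.042 × (0.6560 − 0.1948) + 1.69 × 0.1948 = 2.787 + 0.3292 = 3.116 mg/L.
DO = C_s − D = 9.99 − 3.116 = 6.874 mg/L.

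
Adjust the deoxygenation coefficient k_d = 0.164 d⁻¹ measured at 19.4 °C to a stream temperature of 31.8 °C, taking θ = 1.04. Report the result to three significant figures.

k_d(T₂) = k_d(T₁) · θ^(T₂−T₁) = 0.164 × 1.04^(31.8−19.4)
= 0.164 × 1.04^12.4 = 0.164 × 1.626 = 0.2667 d⁻¹.

k_d ≈ 0.267 d⁻¹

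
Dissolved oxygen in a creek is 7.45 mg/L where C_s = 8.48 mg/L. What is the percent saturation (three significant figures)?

87.9 % saturation

% saturation = C/C_s × 100 = 7.45/8.48 × 100 = 87.9 %.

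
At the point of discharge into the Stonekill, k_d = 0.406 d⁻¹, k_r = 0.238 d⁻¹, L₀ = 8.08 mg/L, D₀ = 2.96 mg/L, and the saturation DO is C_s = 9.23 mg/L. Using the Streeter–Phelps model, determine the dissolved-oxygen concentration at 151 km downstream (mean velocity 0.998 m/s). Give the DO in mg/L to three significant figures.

DO ≈ 4.00 mg/L

Travel time t = x/v = 151 km / (0.998 m/s) = 151000 m / 0.998 m/s = 151300 s = 1.751 d.
k_d L₀/(k_r−k_d) = 0.406×8.08/(0.238−0.406) = 3.280/-0.1680 = -19.53 mg/L.
e^(−k_d t) = e^(−0.406×1.751) = 0.4912; e^(−k_r t) = e^(−0.238×1.751) = 0.6592.
D = -19.53 × (0.4912 − 0.6592) + 2.96 × 0.6592 = 3.281 + 1.951 = 5.232 mg/L.
DO = C_s − D = 9.23 − 5.232 = 3.998 mg/L.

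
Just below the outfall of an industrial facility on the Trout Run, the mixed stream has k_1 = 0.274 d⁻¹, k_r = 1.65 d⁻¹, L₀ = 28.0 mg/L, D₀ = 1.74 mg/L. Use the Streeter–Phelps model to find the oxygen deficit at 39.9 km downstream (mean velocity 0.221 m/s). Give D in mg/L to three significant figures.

D ≈ 3.02 mg/L

Travel time t = x/v = 39.9 km / (0.221 m/s) = 39900 m / 0.221 m/s = 180500 s = 2.090 d.
k_1 L₀/(k_r−k_1) = 0.274×28.0/(1.65−0.274) = 7.672/1.376 = 5.576 mg/L.
e^(−k_1 t) = e^(−0.274×2.090) = 0.5641; e^(−k_r t) = e^(−1.65×2.090) = 0.03181.
D = 5.576 × (0.5641 − 0.03181) + 1.74 × 0.03181 = 2.968 + 0.05536 = 3.023 mg/L.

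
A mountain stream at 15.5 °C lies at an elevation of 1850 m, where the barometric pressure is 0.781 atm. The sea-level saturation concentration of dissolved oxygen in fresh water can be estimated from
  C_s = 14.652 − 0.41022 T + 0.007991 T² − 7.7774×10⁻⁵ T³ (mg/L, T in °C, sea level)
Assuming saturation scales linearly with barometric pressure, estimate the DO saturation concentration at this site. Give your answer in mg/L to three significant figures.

C_s ≈ 7.75 mg/L

At sea level: C_s = 14.652 − 0.41022×15.5 + 0.007991×15.5² − 7.7774×10⁻⁵×15.5³ = 9.924 mg/L.
Pressure correction: C_s' = 9.924 × 0.781 = 7.750 mg/L.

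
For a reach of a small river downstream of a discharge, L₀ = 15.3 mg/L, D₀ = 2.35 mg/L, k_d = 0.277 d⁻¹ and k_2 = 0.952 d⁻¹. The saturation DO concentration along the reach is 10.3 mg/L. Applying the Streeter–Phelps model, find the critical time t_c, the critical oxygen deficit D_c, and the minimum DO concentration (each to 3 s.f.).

t_c ≈ 1.13 d; D_c ≈ 3.25 mg/L; min DO ≈ 7.05 mg/L

At the critical point dD/dt = 0, so k_d L₀ e^(−k_d t) = k_2 D. Substituting D(t) from the Streeter–Phelps equation and solving for t gives
t_c = ln[(k_2/k_d)(1 − D₀(k_2−k_d)/(k_d L₀))] / (k_2−k_d).
Here k_2−k_d = 0.6750 d⁻¹ and 1 − D₀(k_2−k_d)/(k_d L₀) = 1 − 2.35×0.6750/(0.277×15.3) = 0.6257, so
t_c = ln(3.437 × 0.6257) / 0.6750 = 0.7657 / 0.6750 = 1.134 d.
D_c = (k_d/k_2) L₀ e^(−k_d t_c) = (0.277/0.952) × 15.3 × e^(−0.277×1.134) = 0.2910 × 15.3 × 0.7304 = 3.251 mg/L.
Minimum DO = C_s − D_c = 10.3 − 3.251 = 7.049 mg/L.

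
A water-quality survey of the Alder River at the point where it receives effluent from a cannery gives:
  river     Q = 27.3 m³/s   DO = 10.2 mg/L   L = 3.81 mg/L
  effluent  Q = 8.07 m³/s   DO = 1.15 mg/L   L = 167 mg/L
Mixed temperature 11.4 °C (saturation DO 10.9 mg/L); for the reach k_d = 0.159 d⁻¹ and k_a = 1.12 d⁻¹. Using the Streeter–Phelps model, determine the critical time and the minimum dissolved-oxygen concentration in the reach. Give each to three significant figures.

t_c ≈ 1.49 d; minimum DO ≈ 6.30 mg/L

Mixed DO = (27.3×10.2 + 8.07×1.15)/(27.3+8.07) = 287.7/35.37 = 8.135 mg/L.
Mixed L₀ = (27.3×3.81 + 8.07×167)/(35.37) = 1452/35.37 = 41.04 mg/L.
Initial deficit D₀ = C_s − DO₀ = 10.9 − 8.135 = 2.765 mg/L.
t_c = (1/0.9610) ln[(1.12/0.159)(1 − 2.765×0.9610/(0.159×41.04))] = 1.041 × ln(4.176) = 1.487 d.
D_c = (0.159/1.12) × 41.04 × e^(−0.159×1.487) = 0.1420 × 41.04 × 0.7894 = 4.600 mg/L.
Minimum DO = 10.9 − 4.600 = 6.300 mg/L.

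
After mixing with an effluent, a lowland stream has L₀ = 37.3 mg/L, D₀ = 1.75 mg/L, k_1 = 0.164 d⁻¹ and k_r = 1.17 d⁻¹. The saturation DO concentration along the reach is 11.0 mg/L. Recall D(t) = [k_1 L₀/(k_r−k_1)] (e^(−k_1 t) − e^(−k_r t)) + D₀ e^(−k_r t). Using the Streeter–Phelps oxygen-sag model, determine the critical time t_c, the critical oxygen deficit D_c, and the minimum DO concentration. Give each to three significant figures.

t_c = [1/(k_r−k_1)] ln[(k_r/k_1)(1 − D₀(k_r−k_1)/(k_1 L₀))]
= [1/(1.17−0.164)] ln[(1.17/0.164)(1 − 1.75×1.006/(0.164×37.3))]
= (1/1.006) ln[7.134 × 0.7122] = 0.9940 × ln(5.081) = 0.9940 × 1.626 = 1.616 d.
L(t_c) = L₀ e^(−k_1 t_c) = 37.3 × 0.7672 = 28.62 mg/L, and at the critical point k_r D_c = k_1 L, so D_c = (0.164/1.17) × 28.62 = 4.011 mg/L.
Minimum DO = C_s − D_c = 11.0 − 4.011 = 6.989 mg/L.

t_c ≈ 1.62 d; D_c ≈ 4.01 mg/L; min DO ≈ 6.99 mg/L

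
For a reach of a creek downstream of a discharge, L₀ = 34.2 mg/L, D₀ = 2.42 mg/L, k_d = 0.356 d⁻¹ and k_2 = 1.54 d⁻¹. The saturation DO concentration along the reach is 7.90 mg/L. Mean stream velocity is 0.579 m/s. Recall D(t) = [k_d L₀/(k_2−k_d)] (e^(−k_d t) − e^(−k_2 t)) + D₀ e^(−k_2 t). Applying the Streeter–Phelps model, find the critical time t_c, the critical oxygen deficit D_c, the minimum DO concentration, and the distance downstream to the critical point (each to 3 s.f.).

With k_2/k_d = 4.326 and 1 − D₀(k_2−k_d)/(k_d L₀) = 0.7647,
t_c = ln(4.326 × 0.7647) / (1.54 − 0.356) = ln(3.308) / 1.184 = 1.196/1.184 = 1.010 d.
L(t_c) = L₀ e^(−k_d t_c) = 34.2 × 0.6979 = 23.87 mg/L, and at the critical point k_2 D_c = k_d L, so D_c = (0.356/1.54) × 23.87 = 5.517 mg/L.
Minimum DO = C_s − D_c = 7.90 − 5.517 = 2.383 mg/L.
x_c = v t_c = 0.579 m/s × 1.010 d × 86400 s/d = 50540 m ≈ 50.5 km.

t_c ≈ 1.01 d; D_c ≈ 5.52 mg/L; min DO ≈ 2.38 mg/L; x_c ≈ 50.5 km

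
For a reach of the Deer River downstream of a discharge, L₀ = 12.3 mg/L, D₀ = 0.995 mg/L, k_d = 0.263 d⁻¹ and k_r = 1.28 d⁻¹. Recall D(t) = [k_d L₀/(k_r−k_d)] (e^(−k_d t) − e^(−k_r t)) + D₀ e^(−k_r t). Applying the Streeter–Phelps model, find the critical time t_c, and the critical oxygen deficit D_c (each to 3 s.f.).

t_c ≈ 1.19 d; D_c ≈ 1.85 mg/L

t_c = [1/(k_r−k_d)] ln[(k_r/k_d)(1 − D₀(k_r−k_d)/(k_d L₀))]
= [1/(1.28−0.263)] ln[(1.28/0.263)(1 − 0.995×1.017/(0.263×12.3))]
= (1/1.017) ln[4.867 × 0.6872] = 0.9833 × ln(3.344) = 0.9833 × 1.207 = 1.187 d.
D_c = (k_d/k_r) L₀ e^(−k_d t_c) = (0.263/1.28) × 12.3 × e^(−0.263×1.187) = 0.2055 × 12.3 × 0.7318 = 1.850 mg/L.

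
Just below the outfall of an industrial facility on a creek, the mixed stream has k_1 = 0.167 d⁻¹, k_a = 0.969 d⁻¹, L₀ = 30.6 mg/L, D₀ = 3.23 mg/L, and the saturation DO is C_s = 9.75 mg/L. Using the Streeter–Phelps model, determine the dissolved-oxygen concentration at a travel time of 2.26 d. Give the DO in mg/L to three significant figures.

DO ≈ 5.73 mg/L

k_1 L₀/(k_a−k_1) = 0.167×30.6/(0.969−0.167) = 5.110/0.8020 = 6.372 mg/L.
e^(−k_1 t) = e^(−0.167×2.260) = 0.6856; e^(−k_a t) = e^(−0.969×2.260) = 0.1119.
D = 6.372 × (0.6856 − 0.1119) + 3.23 × 0.1119 = 3.656 + 0.3615 = 4.017 mg/L.
DO = C_s − D = 9.75 − 4.017 = 5.733 mg/L.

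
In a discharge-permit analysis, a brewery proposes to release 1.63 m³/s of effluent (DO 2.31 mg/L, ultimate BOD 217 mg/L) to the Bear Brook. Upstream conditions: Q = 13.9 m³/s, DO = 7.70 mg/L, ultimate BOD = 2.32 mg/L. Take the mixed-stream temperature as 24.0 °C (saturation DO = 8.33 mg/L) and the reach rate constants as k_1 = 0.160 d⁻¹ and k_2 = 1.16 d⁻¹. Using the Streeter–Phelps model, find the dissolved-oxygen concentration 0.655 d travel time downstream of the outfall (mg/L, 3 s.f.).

Mixed DO = (13.9×7.70 + 1.63×2.31)/(13.9+1.63) = 110.8/15.53 = 7.134 mg/L.
Mixed L₀ = (13.9×2.32 + 1.63×217)/(15.53) = 386.0/15.53 = 24.85 mg/L.
Initial deficit D₀ = C_s − DO₀ = 8.33 − 7.134 = 1.196 mg/L.
D(0.655) = [0.160×24.85/(1.16−0.160)](e^(−0.160×0.655) − e^(−1.16×0.655)) + 1.196 e^(−1.16×0.655)
= 3.976 × (0.9005 − 0.4678) + 1.196 × 0.4678 = 2.280 mg/L.
DO = 8.33 − 2.280 = 6.050 mg/L.

DO ≈ 6.05 mg/L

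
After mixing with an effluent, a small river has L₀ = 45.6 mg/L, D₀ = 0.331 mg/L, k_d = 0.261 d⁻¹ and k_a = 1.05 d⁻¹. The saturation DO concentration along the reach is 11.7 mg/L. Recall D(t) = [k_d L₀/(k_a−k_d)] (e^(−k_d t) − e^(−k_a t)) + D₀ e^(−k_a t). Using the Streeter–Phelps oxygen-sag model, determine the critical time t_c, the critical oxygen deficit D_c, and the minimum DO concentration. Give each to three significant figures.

t_c ≈ 1.74 d; D_c ≈ 7.20 mg/L; min DO ≈ 4.50 mg/L

With k_a/k_d = 4.023 and 1 − D₀(k_a−k_d)/(k_d L₀) = 0.9781,
t_c = ln(4.023 × 0.9781) / (1.05 − 0.261) = ln(3.935) / 0.7890 = 1.370/0.7890 = 1.736 d.
D_c = (k_d/k_a) L₀ e^(−k_d t_c) = (0.261/1.05) × 45.6 × e^(−0.261×1.736) = 0.2486 × 45.6 × 0.6356 = 7.205 mg/L.
Minimum DO = C_s − D_c = 11.7 − 7.205 = 4.495 mg/L.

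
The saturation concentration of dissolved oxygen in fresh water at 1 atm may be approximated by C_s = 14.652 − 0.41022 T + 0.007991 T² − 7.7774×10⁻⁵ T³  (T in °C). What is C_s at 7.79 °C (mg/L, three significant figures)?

C_s = 14.652 − 0.41022×7.79 + 0.007991×7.79² − 7.7774×10⁻⁵×7.79³ = 11.90 mg/L.

C_s ≈ 11.9 mg/L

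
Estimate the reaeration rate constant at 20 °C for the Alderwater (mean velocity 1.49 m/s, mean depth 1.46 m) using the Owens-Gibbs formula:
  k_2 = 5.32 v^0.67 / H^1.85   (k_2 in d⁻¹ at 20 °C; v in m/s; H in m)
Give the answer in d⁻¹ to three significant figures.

k_2 = 5.32 × 1.49^0.67 / 1.46^1.85 = 5.32 × 1.306 / 2.014 = 3.451 d⁻¹.

k_2 ≈ 3.45 d⁻¹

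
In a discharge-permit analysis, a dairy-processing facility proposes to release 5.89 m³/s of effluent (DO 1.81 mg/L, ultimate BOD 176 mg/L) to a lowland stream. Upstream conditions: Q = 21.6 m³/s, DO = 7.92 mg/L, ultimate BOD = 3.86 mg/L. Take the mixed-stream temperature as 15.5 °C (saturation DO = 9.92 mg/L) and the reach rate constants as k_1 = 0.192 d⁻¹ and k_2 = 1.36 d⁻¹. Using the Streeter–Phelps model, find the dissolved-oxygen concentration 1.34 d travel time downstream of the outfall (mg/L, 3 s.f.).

DO ≈ 5.29 mg/L

Mixed DO = (21.6×7.92 + 5.89×1.81)/(21.6+5.89) = 181.7/27.49 = 6.611 mg/L.
Mixed L₀ = (21.6×3.86 + 5.89×176)/(27.49) = 1120/27.49 = 40.74 mg/L.
Initial deficit D₀ = C_s − DO₀ = 9.92 − 6.611 = 3.309 mg/L.
D(1.34) = [0.192×40.74/(1.36−0.192)](e^(−0.192×1.34) − e^(−1.36×1.34)) + 3.309 e^(−1.36×1.34)
= 6.697 × (0.7732 − 0.1616) + 3.309 × 0.1616 = 4.630 mg/L.
DO = 9.92 − 4.630 = 5.290 mg/L.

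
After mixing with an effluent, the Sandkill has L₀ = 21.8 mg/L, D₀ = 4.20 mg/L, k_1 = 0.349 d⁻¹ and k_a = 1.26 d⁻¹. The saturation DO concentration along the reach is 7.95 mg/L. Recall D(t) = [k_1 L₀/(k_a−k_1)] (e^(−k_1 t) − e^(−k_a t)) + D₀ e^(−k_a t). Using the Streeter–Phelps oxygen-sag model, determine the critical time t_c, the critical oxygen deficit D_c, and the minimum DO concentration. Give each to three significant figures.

t_c ≈ 0.642 d; D_c ≈ 4.83 mg/L; min DO ≈ 3.12 mg/L

t_c = [1/(k_a−k_1)] ln[(k_a/k_1)(1 − D₀(k_a−k_1)/(k_1 L₀))]
= [1/(1.26−0.349)] ln[(1.26/0.349)(1 − 4.20×0.9110/(0.349×21.8))]
= (1/0.9110) ln[3.610 × 0.4971] = 1.098 × ln(1.795) = 1.098 × 0.5848 = 0.6420 d.
L(t_c) = L₀ e^(−k_1 t_c) = 21.8 × 0.7993 = 17.42 mg/L, and at the critical point k_a D_c = k_1 L, so D_c = (0.349/1.26) × 17.42 = 4.826 mg/L.
Minimum DO = C_s − D_c = 7.95 − 4.826 = 3.124 mg/L.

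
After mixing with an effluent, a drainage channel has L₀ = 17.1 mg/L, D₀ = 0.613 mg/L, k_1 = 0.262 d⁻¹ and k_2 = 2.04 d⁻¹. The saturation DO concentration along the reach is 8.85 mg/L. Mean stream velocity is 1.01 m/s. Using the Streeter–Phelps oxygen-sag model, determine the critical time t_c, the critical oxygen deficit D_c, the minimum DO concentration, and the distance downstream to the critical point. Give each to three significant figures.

t_c ≈ 0.998 d; D_c ≈ 1.69 mg/L; min DO ≈ 7.16 mg/L; x_c ≈ 87.0 km

t_c = [1/(k_2−k_1)] ln[(k_2/k_1)(1 − D₀(k_2−k_1)/(k_1 L₀))]
= [1/(2.04−0.262)] ln[(2.04/0.262)(1 − 0.613×1.778/(0.262×17.1))]
= (1/1.778) ln[7.786 × 0.7567] = 0.5624 × ln(5.892) = 0.5624 × 1.774 = 0.9975 d.
L(t_c) = L₀ e^(−k_1 t_c) = 17.1 × 0.7700 = 13.17 mg/L, and at the critical point k_2 D_c = k_1 L, so D_c = (0.262/2.04) × 13.17 = 1.691 mg/L.
Minimum DO = C_s − D_c = 8.85 − 1.691 = 7.159 mg/L.
x_c = v t_c = 1.01 m/s × 0.9975 d × 86400 s/d = 87050 m ≈ 87.0 km.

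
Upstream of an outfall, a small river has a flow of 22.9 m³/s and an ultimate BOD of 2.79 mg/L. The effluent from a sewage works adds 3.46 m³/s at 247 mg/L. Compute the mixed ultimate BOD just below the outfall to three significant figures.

Flow-weighted mixing: C = (Q_r C_r + Q_w C_w)/(Q_r + Q_w)
= (22.9×2.79 + 3.46×247)/(22.9 + 3.46) = 918.5/26.36 = 34.84 mg/L.

34.8 mg/L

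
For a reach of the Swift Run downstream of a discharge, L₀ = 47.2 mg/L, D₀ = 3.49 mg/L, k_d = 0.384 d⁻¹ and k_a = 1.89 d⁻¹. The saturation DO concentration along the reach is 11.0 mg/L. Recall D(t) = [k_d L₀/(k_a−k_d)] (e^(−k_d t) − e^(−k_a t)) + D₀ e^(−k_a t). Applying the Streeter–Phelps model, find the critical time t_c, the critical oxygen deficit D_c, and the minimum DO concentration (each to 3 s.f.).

t_c = [1/(k_a−k_d)] ln[(k_a/k_d)(1 − D₀(k_a−k_d)/(k_d L₀))]
= [1/(1.89−0.384)] ln[(1.89/0.384)(1 − 3.49×1.506/(0.384×47.2))]
= (1/1.506) ln[4.922 × 0.7100] = 0.6640 × ln(3.495) = 0.6640 × 1.251 = 0.8308 d.
D_c = (k_d/k_a) L₀ e^(−k_d t_c) = (0.384/1.89) × 47.2 × e^(−0.384×0.8308) = 0.2032 × 47.2 × 0.7268 = 6.970 mg/L.
Minimum DO = C_s − D_c = 11.0 − 6.970 = 4.030 mg/L.

t_c ≈ 0.831 d; D_c ≈ 6.97 mg/L; min DO ≈ 4.03 mg/L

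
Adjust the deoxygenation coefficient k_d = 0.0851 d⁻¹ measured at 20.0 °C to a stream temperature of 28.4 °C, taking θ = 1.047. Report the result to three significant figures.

k_d ≈ 0.125 d⁻¹

k_d(T₂) = k_d(T₁) · θ^(T₂−T₁) = 0.0851 × 1.047^(28.4−20.0)
= 0.0851 × 1.047^8.40 = 0.0851 × 1.471 = 0.1252 d⁻¹.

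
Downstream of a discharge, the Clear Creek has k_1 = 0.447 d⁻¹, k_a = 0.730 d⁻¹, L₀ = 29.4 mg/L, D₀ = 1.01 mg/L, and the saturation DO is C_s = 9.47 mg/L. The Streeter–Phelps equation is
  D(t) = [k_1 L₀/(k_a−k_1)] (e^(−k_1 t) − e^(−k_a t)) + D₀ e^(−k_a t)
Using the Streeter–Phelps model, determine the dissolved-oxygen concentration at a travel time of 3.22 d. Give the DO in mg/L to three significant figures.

k_1 L₀/(k_a−k_1) = 0.447×29.4/(0.730−0.447) = 13.14/0.2830 = 46.44 mg/L.
e^(−k_1 t) = e^(−0.447×3.220) = 0.2371; e^(−k_a t) = e^(−0.730×3.220) = 0.09531.
D = 46.44 × (0.2371 − 0.09531) + 1.01 × 0.09531 = 6.584 + 0.09627 = 6.680 mg/L.
DO = C_s − D = 9.47 − 6.680 = 2.790 mg/L.

DO ≈ 2.79 mg/L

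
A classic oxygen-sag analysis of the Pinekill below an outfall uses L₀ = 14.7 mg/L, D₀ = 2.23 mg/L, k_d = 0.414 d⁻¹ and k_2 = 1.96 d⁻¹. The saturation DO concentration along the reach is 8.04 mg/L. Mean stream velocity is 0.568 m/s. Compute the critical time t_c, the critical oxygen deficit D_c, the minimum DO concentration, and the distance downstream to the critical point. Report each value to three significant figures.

t_c ≈ 0.465 d; D_c ≈ 2.56 mg/L; min DO ≈ 5.48 mg/L; x_c ≈ 22.8 km

t_c = [1/(k_2−k_d)] ln[(k_2/k_d)(1 − D₀(k_2−k_d)/(k_d L₀))]
= [1/(1.96−0.414)] ln[(1.96/0.414)(1 − 2.23×1.546/(0.414×14.7))]
= (1/1.546) ln[4.734 × 0.4335] = 0.6468 × ln(2.052) = 0.6468 × 0.7190 = 0.4651 d.
L(t_c) = L₀ e^(−k_d t_c) = 14.7 × 0.8249 = 12.13 mg/L, and at the critical point k_2 D_c = k_d L, so D_c = (0.414/1.96) × 12.13 = 2.561 mg/L.
Minimum DO = C_s − D_c = 8.04 − 2.561 = 5.479 mg/L.
x_c = v t_c = 0.568 m/s × 0.4651 d × 86400 s/d = 22820 m ≈ 22.8 km.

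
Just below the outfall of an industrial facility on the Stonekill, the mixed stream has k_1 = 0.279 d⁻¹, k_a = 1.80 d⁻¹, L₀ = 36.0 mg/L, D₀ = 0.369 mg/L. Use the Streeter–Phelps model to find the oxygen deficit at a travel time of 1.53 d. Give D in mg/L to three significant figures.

D ≈ 3.91 mg/L

k_1 L₀/(k_a−k_1) = 0.279×36.0/(1.80−0.279) = 10.04/1.521 = 6.604 mg/L.
e^(−k_1 t) = e^(−0.279×1.530) = 0.6525; e^(−k_a t) = e^(−1.80×1.530) = 0.06367.
D = 6.604 × (0.6525 − 0.06367) + 0.369 × 0.06367 = 3.889 + 0.02350 = 3.912 mg/L.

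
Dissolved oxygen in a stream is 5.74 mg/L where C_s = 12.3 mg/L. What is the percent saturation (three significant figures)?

46.7 % saturation

% saturation = C/C_s × 100 = 5.74/12.3 × 100 = 46.7 %.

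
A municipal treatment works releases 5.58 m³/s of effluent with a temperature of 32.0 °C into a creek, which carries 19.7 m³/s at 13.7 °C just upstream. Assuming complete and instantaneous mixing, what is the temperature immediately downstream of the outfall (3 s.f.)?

17.7 °C

Flow-weighted mixing: C = (Q_r C_r + Q_w C_w)/(Q_r + Q_w)
= (19.7×13.7 + 5.58×32.0)/(19.7 + 5.58) = 448.4/25.28 = 17.74 °C.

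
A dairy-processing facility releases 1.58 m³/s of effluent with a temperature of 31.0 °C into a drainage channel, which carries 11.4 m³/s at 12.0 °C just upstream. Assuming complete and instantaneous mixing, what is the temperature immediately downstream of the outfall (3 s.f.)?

14.3 °C

Flow-weighted mixing: C = (Q_r C_r + Q_w C_w)/(Q_r + Q_w)
= (11.4×12.0 + 1.58×31.0)/(11.4 + 1.58) = 185.8/12.98 = 14.31 °C.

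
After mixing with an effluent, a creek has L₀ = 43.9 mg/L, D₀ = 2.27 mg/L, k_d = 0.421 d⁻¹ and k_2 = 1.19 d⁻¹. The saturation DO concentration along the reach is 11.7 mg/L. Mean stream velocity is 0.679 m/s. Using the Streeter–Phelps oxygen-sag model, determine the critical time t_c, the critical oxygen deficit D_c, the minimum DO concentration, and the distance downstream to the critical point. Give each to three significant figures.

At the critical point dD/dt = 0, so k_d L₀ e^(−k_d t) = k_2 D. Substituting D(t) from the Streeter–Phelps equation and solving for t gives
t_c = ln[(k_2/k_d)(1 − D₀(k_2−k_d)/(k_d L₀))] / (k_2−k_d).
Here k_2−k_d = 0.7690 d⁻¹ and 1 − D₀(k_2−k_d)/(k_d L₀) = 1 − 2.27×0.7690/(0.421×43.9) = 0.9055, so
t_c = ln(2.827 × 0.9055) / 0.7690 = 0.9399 / 0.7690 = 1.222 d.
L(t_c) = L₀ e^(−k_d t_c) = 43.9 × 0.5978 = 26.24 mg/L, and at the critical point k_2 D_c = k_d L, so D_c = (0.421/1.19) × 26.24 = 9.284 mg/L.
Minimum DO = C_s − D_c = 11.7 − 9.284 = 2.416 mg/L.
x_c = v t_c = 0.679 m/s × 1.222 d × 86400 s/d = 71700 m ≈ 71.7 km.

t_c ≈ 1.22 d; D_c ≈ 9.28 mg/L; min DO ≈ 2.42 mg/L; x_c ≈ 71.7 km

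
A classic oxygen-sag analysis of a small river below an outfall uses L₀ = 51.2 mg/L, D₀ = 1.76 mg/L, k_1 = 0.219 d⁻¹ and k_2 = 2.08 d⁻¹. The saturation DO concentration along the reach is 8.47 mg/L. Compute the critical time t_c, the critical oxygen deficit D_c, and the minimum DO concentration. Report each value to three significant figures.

t_c ≈ 1.02 d; D_c ≈ 4.31 mg/L; min DO ≈ 4.16 mg/L

t_c = [1/(k_2−k_1)] ln[(k_2/k_1)(1 − D₀(k_2−k_1)/(k_1 L₀))]
= [1/(2.08−0.219)] ln[(2.08/0.219)(1 − 1.76×1.861/(0.219×51.2))]
= (1/1.861) ln[9.498 × 0.7079] = 0.5373 × ln(6.723) = 0.5373 × 1.906 = 1.024 d.
D_c = (k_1/k_2) L₀ e^(−k_1 t_c) = (0.219/2.08) × 51.2 × e^(−0.219×1.024) = 0.1053 × 51.2 × 0.7991 = 4.308 mg/L.
Minimum DO = C_s − D_c = 8.47 − 4.308 = 4.162 mg/L.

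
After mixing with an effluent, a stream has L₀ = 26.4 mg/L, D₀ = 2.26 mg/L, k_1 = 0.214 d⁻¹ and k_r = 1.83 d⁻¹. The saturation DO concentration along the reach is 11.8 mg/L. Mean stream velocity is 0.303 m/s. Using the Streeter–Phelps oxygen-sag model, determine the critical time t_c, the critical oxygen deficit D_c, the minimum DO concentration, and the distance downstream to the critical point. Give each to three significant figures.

At the critical point dD/dt = 0, so k_1 L₀ e^(−k_1 t) = k_r D. Substituting D(t) from the Streeter–Phelps equation and solving for t gives
t_c = ln[(k_r/k_1)(1 − D₀(k_r−k_1)/(k_1 L₀))] / (k_r−k_1).
Here k_r−k_1 = 1.616 d⁻¹ and 1 − D₀(k_r−k_1)/(k_1 L₀) = 1 − 2.26×1.616/(0.214×26.4) = 0.3536, so
t_c = ln(8.551 × 0.3536) / 1.616 = 1.106 / 1.616 = 0.6846 d.
D_c = (k_1/k_r) L₀ e^(−k_1 t_c) = (0.214/1.83) × 26.4 × e^(−0.214×0.6846) = 0.1169 × 26.4 × 0.8637 = 2.666 mg/L.
Minimum DO = C_s − D_c = 11.8 − 2.666 = 9.134 mg/L.
x_c = v t_c = 0.303 m/s × 0.6846 d × 86400 s/d = 17920 m ≈ 17.9 km.

t_c ≈ 0.685 d; D_c ≈ 2.67 mg/L; min DO ≈ 9.13 mg/L; x_c ≈ 17.9 km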